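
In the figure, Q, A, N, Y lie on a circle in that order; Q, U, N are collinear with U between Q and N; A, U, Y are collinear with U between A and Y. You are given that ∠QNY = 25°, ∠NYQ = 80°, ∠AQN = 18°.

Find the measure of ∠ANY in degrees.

1. ∠NQY = 75°  [△QNY]
2. ∠AYN = 18°  [same arc AN]
3. ∠NAY = 75°  [same arc NY]
4. ∠ANY = 87°  [△ANY]

∠ANY = 87°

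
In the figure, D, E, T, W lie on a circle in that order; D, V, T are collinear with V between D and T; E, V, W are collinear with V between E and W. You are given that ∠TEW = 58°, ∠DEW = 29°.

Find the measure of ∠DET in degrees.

∠DET = 87°

1. ∠TDW = 58°  [same arc TW]
2. ∠DTW = 29°  [same arc DW]
3. ∠DWT = 93°  [△DTW]
4. ∠DET = 87°  [cyclic DETW, opposite ∠E+∠W]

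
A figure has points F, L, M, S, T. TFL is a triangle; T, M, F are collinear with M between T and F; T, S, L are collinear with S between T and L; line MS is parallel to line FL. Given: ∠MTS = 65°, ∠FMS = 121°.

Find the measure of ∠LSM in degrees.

1. ∠SMT = 59°  [linear pair at M on TF]
2. ∠MST = 56°  [△TMS]
3. ∠LSM = 124°  [linear pair at S on TL]

∠LSM = 124°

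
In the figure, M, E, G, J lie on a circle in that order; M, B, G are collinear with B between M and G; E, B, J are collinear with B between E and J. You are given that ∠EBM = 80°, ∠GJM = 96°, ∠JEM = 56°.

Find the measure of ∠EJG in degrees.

1. ∠GBJ = 80°  [vertical angles at B]
2. ∠JGM = 56°  [same arc MJ]
3. ∠EJG = 44°  [△GBJ]

∠EJG = 44°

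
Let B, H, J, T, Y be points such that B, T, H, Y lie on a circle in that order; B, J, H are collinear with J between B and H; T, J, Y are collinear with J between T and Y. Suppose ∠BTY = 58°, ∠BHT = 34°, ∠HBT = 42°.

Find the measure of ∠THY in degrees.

∠THY = 92°

1. ∠BYT = 34°  [same arc BT]
2. ∠TBY = 88°  [△BTY]
3. ∠THY = 92°  [cyclic BTHY, opposite ∠B+∠H]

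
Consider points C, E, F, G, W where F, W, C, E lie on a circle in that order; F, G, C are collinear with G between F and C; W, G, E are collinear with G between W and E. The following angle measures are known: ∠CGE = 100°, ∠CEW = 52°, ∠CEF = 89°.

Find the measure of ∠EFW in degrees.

∠EFW = 115°

1. ∠FGW = 100°  [vertical angles at G]
2. ∠EGF = 80°  [linear pair at G on FC]
3. ∠ECF = 28°  [△CGE]
4. ∠CFW = 52°  [same arc WC]
5. ∠CFE = 63°  [△FCE]
6. ∠EWF = 28°  [△FGW]
7. ∠FEW = 37°  [△FGE]
8. ∠EFW = 115°  [△FWE]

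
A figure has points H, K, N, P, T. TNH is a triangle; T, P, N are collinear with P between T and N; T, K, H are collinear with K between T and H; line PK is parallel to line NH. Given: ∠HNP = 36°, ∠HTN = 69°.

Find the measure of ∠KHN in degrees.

∠KHN = 75°

1. ∠HNT = 36°  [P on ray NT]
2. ∠NHT = 75°  [△TNH]
3. ∠KHN = 75°  [K on ray HT]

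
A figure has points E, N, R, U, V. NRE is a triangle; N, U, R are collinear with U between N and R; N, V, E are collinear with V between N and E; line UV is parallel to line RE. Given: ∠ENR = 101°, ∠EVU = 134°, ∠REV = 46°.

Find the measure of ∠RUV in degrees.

∠RUV = 147°

1. ∠UNV = 101°  [U on NR, V on NE]
2. ∠NVU = 46°  [linear pair at V on NE]
3. ∠NUV = 33°  [△NUV]
4. ∠RUV = 147°  [linear pair at U on NR]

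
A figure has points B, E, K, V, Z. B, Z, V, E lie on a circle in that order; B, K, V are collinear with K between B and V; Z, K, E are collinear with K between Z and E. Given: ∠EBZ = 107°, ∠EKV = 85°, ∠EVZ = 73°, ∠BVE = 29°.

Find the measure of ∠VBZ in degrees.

∠VBZ = 66°

1. ∠BKZ = 85°  [vertical angles at K]
2. ∠BZE = 29°  [same arc BE]
3. ∠VBZ = 66°  [△BKZ]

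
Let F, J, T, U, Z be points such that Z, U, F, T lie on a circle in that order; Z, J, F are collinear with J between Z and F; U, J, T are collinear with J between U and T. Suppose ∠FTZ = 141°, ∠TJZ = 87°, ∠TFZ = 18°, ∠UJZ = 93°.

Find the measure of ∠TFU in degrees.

1. ∠FZT = 21°  [△ZFT]
2. ∠FJT = 93°  [linear pair at J on ZF]
3. ∠FTU = 69°  [△FJT]
4. ∠FUT = 21°  [same arc FT]
5. ∠TFU = 90°  [△UFT]

∠TFU = 90°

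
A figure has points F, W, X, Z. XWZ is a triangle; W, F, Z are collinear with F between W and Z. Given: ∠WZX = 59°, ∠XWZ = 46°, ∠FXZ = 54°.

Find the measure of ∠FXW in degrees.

1. ∠FZX = 59°  [F on ray ZW]
2. ∠FWX = 46°  [F on ray WZ]
3. ∠XFZ = 67°  [△XFZ]
4. ∠WFX = 113°  [linear pair at F on WZ]
5. ∠FXW = 21°  [△XWF]

∠FXW = 21°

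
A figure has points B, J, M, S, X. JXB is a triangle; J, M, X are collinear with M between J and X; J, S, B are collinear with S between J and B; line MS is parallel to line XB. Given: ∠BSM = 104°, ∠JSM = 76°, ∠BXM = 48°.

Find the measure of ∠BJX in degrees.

∠BJX = 56°

1. ∠JBX = 76°  [MS∥XB, corresponding at S]
2. ∠BXJ = 48°  [M on ray XJ]
3. ∠BJX = 56°  [△JXB]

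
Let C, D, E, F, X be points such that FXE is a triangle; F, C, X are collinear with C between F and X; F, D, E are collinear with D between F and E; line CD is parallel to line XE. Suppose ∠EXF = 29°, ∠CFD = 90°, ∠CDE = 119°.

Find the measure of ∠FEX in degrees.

1. ∠DCF = 29°  [CD∥XE, corresponding at C]
2. ∠CDF = 61°  [△FCD]
3. ∠FEX = 61°  [CD∥XE, corresponding at D]

∠FEX = 61°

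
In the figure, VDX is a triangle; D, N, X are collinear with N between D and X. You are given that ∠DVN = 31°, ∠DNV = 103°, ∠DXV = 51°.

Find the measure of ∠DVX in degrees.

∠DVX = 83°

1. ∠NDV = 46°  [△VDN]
2. ∠VDX = 46°  [N on ray DX]
3. ∠DVX = 83°  [△VDX]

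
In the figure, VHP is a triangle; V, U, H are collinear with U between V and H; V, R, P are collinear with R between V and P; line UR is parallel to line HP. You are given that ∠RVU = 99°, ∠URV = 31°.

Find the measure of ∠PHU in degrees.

∠PHU = 50°

1. ∠RUV = 50°  [△VUR]
2. ∠HUR = 130°  [linear pair at U on VH]
3. ∠PHU = 50°  [UR∥HP, co-interior at H–U]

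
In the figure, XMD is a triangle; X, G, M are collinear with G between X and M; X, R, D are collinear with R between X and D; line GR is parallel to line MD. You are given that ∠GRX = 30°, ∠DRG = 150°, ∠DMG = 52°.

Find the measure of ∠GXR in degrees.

1. ∠MDX = 30°  [GR∥MD, corresponding at R]
2. ∠DMX = 52°  [G on ray MX]
3. ∠DXM = 98°  [△XMD]
4. ∠GXR = 98°  [G on XM, R on XD]

∠GXR = 98°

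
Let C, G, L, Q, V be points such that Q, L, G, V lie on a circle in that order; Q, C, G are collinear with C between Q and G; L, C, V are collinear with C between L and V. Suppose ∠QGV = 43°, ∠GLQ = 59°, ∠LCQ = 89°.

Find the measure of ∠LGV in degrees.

∠LGV = 116°

1. ∠GVQ = 121°  [cyclic QLGV, opposite ∠L+∠V]
2. ∠GCV = 89°  [vertical angles at C]
3. ∠GQV = 16°  [△QGV]
4. ∠GVL = 48°  [△GCV]
5. ∠GLV = 16°  [same arc GV]
6. ∠LGV = 116°  [△LGV]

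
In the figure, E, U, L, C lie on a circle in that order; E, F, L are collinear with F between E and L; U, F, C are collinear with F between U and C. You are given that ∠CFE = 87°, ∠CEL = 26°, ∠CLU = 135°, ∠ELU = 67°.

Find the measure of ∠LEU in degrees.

∠LEU = 19°

1. ∠CUL = 26°  [same arc LC]
2. ∠LCU = 19°  [△ULC]
3. ∠LEU = 19°  [same arc UL]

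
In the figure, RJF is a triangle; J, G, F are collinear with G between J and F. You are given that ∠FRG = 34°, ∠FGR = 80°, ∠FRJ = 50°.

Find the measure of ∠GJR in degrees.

∠GJR = 64°

1. ∠GFR = 66°  [△RGF]
2. ∠JFR = 66°  [G on ray FJ]
3. ∠FJR = 64°  [△RJF]
4. ∠GJR = 64°  [G on ray JF]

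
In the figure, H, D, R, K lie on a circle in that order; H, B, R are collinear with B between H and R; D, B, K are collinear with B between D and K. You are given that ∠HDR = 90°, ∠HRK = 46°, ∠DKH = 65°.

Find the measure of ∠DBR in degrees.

1. ∠HKR = 90°  [cyclic HDRK, opposite ∠D+∠K]
2. ∠KHR = 44°  [△HRK]
3. ∠DRH = 65°  [same arc HD]
4. ∠KDR = 44°  [same arc RK]
5. ∠DBR = 71°  [△DBR]

∠DBR = 71°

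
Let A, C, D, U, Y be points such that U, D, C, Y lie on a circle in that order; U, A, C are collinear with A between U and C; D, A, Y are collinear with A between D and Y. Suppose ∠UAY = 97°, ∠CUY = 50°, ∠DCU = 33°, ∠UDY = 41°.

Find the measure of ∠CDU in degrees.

1. ∠UCY = 41°  [same arc UY]
2. ∠CYU = 89°  [△UCY]
3. ∠CDU = 91°  [cyclic UDCY, opposite ∠D+∠Y]

∠CDU = 91°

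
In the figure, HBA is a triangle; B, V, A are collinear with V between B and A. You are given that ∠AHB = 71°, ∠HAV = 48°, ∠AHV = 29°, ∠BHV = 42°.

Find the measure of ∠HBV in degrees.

1. ∠AVH = 103°  [△HVA]
2. ∠BVH = 77°  [linear pair at V on BA]
3. ∠HBV = 61°  [△HBV]

∠HBV = 61°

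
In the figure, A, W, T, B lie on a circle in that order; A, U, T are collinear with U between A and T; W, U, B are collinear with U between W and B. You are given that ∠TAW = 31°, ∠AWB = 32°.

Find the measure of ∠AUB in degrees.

1. ∠TBW = 31°  [same arc WT]
2. ∠ATB = 32°  [same arc AB]
3. ∠BUT = 117°  [△TUB]
4. ∠AUB = 63°  [linear pair at U on AT]

∠AUB = 63°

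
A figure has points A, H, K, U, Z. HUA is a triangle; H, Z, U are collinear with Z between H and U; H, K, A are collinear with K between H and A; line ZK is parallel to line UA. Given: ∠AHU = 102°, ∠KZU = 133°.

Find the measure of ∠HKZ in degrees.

∠HKZ = 31°

1. ∠KHZ = 102°  [Z on HU, K on HA]
2. ∠HZK = 47°  [linear pair at Z on HU]
3. ∠HKZ = 31°  [△HZK]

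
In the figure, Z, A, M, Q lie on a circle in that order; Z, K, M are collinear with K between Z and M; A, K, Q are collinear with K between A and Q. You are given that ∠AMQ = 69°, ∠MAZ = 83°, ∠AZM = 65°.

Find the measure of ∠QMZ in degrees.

∠QMZ = 37°

1. ∠AZQ = 111°  [cyclic ZAMQ, opposite ∠Z+∠M]
2. ∠AMZ = 32°  [△ZAM]
3. ∠AQZ = 32°  [same arc ZA]
4. ∠QAZ = 37°  [△ZAQ]
5. ∠QMZ = 37°  [same arc ZQ]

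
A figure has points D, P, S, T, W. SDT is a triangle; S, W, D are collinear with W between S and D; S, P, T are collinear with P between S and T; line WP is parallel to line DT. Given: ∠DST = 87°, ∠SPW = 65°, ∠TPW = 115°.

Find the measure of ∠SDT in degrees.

∠SDT = 28°

1. ∠PSW = 87°  [W on SD, P on ST]
2. ∠PWS = 28°  [△SWP]
3. ∠SDT = 28°  [WP∥DT, corresponding at W]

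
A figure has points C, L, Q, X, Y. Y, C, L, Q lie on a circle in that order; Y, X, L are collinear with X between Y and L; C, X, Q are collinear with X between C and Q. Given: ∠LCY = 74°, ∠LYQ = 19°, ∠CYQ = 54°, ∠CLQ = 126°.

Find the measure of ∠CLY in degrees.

1. ∠LCQ = 19°  [same arc LQ]
2. ∠CQL = 35°  [△CLQ]
3. ∠CYL = 35°  [same arc CL]
4. ∠CLY = 71°  [△YCL]

∠CLY = 71°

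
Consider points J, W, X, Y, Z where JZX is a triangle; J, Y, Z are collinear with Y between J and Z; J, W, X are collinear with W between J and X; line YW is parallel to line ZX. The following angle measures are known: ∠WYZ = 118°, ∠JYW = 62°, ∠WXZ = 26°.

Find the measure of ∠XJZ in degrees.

∠XJZ = 92°

1. ∠JZX = 62°  [YW∥ZX, corresponding at Y]
2. ∠JXZ = 26°  [W on ray XJ]
3. ∠XJZ = 92°  [△JZX]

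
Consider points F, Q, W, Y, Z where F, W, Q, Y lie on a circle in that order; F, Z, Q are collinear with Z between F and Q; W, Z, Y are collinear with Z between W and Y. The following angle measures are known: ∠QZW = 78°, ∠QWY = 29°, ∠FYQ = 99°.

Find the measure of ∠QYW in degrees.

∠QYW = 26°

1. ∠FZY = 78°  [vertical angles at Z]
2. ∠QFY = 29°  [same arc QY]
3. ∠FQY = 52°  [△FQY]
4. ∠QZY = 102°  [linear pair at Z on FQ]
5. ∠QYW = 26°  [△QZY]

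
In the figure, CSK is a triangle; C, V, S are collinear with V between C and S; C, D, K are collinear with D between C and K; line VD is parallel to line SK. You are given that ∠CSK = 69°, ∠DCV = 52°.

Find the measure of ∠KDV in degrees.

∠KDV = 121°

1. ∠CVD = 69°  [VD∥SK, corresponding at V]
2. ∠CDV = 59°  [△CVD]
3. ∠KDV = 121°  [linear pair at D on CK]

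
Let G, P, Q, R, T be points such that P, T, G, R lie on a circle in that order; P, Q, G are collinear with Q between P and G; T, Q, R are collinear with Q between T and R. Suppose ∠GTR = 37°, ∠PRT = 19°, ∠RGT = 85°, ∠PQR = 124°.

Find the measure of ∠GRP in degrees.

∠GRP = 77°

1. ∠GPR = 37°  [same arc GR]
2. ∠GRT = 58°  [△TGR]
3. ∠GQR = 56°  [linear pair at Q on PG]
4. ∠PGR = 66°  [△GQR]
5. ∠GRP = 77°  [△PGR]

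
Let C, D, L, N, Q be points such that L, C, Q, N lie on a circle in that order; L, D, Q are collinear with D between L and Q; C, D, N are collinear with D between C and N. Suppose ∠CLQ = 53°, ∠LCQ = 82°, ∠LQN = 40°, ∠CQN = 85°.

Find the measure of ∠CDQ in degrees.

1. ∠CNQ = 53°  [same arc CQ]
2. ∠CQL = 45°  [△LCQ]
3. ∠NCQ = 42°  [△CQN]
4. ∠CDQ = 93°  [△CDQ]

∠CDQ = 93°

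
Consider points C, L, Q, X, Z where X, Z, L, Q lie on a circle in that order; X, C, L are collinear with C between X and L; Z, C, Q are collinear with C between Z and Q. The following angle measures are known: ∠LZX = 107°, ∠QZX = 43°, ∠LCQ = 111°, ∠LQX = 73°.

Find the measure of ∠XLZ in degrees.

∠XLZ = 47°

1. ∠QLX = 43°  [same arc XQ]
2. ∠XCZ = 111°  [vertical angles at C]
3. ∠LXQ = 64°  [△XLQ]
4. ∠LCZ = 69°  [linear pair at C on XL]
5. ∠LZQ = 64°  [same arc LQ]
6. ∠XLZ = 47°  [△ZCL]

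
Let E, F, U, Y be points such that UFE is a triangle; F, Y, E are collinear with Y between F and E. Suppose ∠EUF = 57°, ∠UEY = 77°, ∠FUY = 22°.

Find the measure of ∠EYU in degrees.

∠EYU = 68°

1. ∠FEU = 77°  [Y on ray EF]
2. ∠EFU = 46°  [△UFE]
3. ∠UFY = 46°  [Y on ray FE]
4. ∠FYU = 112°  [△UFY]
5. ∠EYU = 68°  [linear pair at Y on FE]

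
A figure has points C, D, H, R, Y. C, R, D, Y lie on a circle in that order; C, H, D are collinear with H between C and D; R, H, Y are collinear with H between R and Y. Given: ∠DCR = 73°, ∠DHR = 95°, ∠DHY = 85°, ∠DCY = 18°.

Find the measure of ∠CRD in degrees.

∠CRD = 40°

1. ∠DYR = 73°  [same arc RD]
2. ∠CDY = 22°  [△DHY]
3. ∠CYD = 140°  [△CDY]
4. ∠CRD = 40°  [cyclic CRDY, opposite ∠R+∠Y]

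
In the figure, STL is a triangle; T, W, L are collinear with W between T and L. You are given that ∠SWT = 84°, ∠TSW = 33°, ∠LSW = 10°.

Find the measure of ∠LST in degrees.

1. ∠STW = 63°  [△STW]
2. ∠LWS = 96°  [linear pair at W on TL]
3. ∠SLW = 74°  [△SWL]
4. ∠LTS = 63°  [W on ray TL]
5. ∠SLT = 74°  [W on ray LT]
6. ∠LST = 43°  [△STL]

∠LST = 43°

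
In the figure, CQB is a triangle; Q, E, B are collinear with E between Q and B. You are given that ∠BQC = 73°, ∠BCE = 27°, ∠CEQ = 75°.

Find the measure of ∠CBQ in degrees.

∠CBQ = 48°

1. ∠BEC = 105°  [linear pair at E on QB]
2. ∠CBE = 48°  [△CEB]
3. ∠CBQ = 48°  [E on ray BQ]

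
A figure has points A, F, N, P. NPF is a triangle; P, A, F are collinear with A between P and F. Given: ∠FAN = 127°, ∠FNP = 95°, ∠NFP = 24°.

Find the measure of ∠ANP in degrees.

1. ∠NAP = 53°  [linear pair at A on PF]
2. ∠FPN = 61°  [△NPF]
3. ∠APN = 61°  [A on ray PF]
4. ∠ANP = 66°  [△NPA]

∠ANP = 66°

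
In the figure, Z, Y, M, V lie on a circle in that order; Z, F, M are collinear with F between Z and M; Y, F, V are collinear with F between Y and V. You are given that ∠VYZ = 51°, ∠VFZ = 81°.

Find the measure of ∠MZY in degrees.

∠MZY = 30°

1. ∠VMZ = 51°  [same arc ZV]
2. ∠MFV = 99°  [linear pair at F on ZM]
3. ∠MVY = 30°  [△MFV]
4. ∠MZY = 30°  [same arc YM]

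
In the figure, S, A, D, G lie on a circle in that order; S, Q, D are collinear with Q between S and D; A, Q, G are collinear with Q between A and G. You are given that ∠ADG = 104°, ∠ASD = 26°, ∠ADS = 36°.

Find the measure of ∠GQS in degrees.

∠GQS = 94°

1. ∠AGD = 26°  [same arc AD]
2. ∠AGS = 36°  [same arc SA]
3. ∠DAG = 50°  [△ADG]
4. ∠DSG = 50°  [same arc DG]
5. ∠GQS = 94°  [△SQG]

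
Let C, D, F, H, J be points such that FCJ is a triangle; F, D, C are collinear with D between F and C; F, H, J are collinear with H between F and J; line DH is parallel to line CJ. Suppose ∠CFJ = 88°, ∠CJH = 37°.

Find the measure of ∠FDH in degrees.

∠FDH = 55°

1. ∠CJF = 37°  [H on ray JF]
2. ∠FCJ = 55°  [△FCJ]
3. ∠FDH = 55°  [DH∥CJ, corresponding at D]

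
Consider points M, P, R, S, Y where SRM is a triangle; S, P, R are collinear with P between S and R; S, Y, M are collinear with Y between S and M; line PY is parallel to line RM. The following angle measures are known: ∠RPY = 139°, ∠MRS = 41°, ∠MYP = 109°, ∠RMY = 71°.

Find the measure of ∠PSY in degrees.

1. ∠SPY = 41°  [linear pair at P on SR]
2. ∠PYS = 71°  [linear pair at Y on SM]
3. ∠PSY = 68°  [△SPY]

∠PSY = 68°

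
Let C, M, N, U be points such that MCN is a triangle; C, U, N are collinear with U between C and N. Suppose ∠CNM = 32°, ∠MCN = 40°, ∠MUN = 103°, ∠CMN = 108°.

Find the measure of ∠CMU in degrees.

1. ∠MCU = 40°  [U on ray CN]
2. ∠CUM = 77°  [linear pair at U on CN]
3. ∠CMU = 63°  [△MCU]

∠CMU = 63°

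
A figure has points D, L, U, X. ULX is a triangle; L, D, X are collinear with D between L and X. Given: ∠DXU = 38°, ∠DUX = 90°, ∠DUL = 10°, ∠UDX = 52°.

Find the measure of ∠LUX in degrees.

∠LUX = 100°

1. ∠LXU = 38°  [D on ray XL]
2. ∠LDU = 128°  [linear pair at D on LX]
3. ∠DLU = 42°  [△ULD]
4. ∠ULX = 42°  [D on ray LX]
5. ∠LUX = 100°  [△ULX]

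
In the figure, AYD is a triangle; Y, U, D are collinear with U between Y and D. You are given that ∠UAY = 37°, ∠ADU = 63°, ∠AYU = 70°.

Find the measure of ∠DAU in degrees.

1. ∠AUY = 73°  [△AYU]
2. ∠AUD = 107°  [linear pair at U on YD]
3. ∠DAU = 10°  [△AUD]

∠DAU = 10°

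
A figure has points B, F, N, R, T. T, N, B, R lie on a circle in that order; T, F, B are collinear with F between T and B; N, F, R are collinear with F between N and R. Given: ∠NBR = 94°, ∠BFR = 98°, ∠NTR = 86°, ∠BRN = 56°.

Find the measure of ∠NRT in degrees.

∠NRT = 68°

1. ∠BNR = 30°  [△NBR]
2. ∠RFT = 82°  [linear pair at F on TB]
3. ∠BTR = 30°  [same arc BR]
4. ∠NRT = 68°  [△TFR]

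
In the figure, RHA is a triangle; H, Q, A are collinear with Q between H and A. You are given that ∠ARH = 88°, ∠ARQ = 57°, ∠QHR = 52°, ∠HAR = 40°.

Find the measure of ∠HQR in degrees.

1. ∠QAR = 40°  [Q on ray AH]
2. ∠AQR = 83°  [△RQA]
3. ∠HQR = 97°  [linear pair at Q on HA]

∠HQR = 97°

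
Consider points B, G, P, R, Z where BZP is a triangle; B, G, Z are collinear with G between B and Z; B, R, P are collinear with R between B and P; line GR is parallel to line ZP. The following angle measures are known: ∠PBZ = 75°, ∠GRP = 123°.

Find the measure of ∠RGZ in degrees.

1. ∠GBR = 75°  [G on BZ, R on BP]
2. ∠BRG = 57°  [linear pair at R on BP]
3. ∠BGR = 48°  [△BGR]
4. ∠RGZ = 132°  [linear pair at G on BZ]

∠RGZ = 132°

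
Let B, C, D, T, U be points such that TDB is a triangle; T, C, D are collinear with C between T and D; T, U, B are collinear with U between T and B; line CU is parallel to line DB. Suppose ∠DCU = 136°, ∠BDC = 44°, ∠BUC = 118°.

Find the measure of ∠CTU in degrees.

∠CTU = 74°

1. ∠TCU = 44°  [linear pair at C on TD]
2. ∠CUT = 62°  [linear pair at U on TB]
3. ∠CTU = 74°  [△TCU]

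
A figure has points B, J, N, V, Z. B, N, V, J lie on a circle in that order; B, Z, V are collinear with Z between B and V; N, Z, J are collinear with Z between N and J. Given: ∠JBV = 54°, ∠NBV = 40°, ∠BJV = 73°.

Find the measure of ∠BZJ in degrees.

∠BZJ = 93°

1. ∠BVJ = 53°  [△BVJ]
2. ∠NJV = 40°  [same arc NV]
3. ∠JZV = 87°  [△VZJ]
4. ∠BZJ = 93°  [linear pair at Z on BV]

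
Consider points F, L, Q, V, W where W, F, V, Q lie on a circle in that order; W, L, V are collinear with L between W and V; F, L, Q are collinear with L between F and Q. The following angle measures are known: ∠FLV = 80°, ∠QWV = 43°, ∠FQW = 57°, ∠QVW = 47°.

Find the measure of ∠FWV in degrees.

1. ∠FLW = 100°  [linear pair at L on WV]
2. ∠QFW = 47°  [same arc WQ]
3. ∠FWV = 33°  [△WLF]

∠FWV = 33°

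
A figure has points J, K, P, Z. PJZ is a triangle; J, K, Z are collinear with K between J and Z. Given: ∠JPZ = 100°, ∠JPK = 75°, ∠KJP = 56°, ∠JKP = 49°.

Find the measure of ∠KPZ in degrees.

1. ∠PJZ = 56°  [K on ray JZ]
2. ∠PKZ = 131°  [linear pair at K on JZ]
3. ∠JZP = 24°  [△PJZ]
4. ∠KZP = 24°  [K on ray ZJ]
5. ∠KPZ = 25°  [△PKZ]

∠KPZ = 25°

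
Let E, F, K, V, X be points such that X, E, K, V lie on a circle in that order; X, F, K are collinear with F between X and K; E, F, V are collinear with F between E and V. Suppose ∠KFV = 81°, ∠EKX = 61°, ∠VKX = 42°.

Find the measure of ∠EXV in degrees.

1. ∠EVX = 61°  [same arc XE]
2. ∠VEX = 42°  [same arc XV]
3. ∠EXV = 77°  [△XEV]

∠EXV = 77°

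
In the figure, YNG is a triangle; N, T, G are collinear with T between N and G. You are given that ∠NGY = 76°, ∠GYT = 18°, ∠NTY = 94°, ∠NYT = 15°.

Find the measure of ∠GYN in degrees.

1. ∠TNY = 71°  [△YNT]
2. ∠GNY = 71°  [T on ray NG]
3. ∠GYN = 33°  [△YNG]

∠GYN = 33°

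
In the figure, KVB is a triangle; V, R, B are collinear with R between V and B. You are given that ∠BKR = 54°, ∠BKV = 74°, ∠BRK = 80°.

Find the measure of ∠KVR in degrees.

∠KVR = 60°

1. ∠KBR = 46°  [△KRB]
2. ∠KBV = 46°  [R on ray BV]
3. ∠BVK = 60°  [△KVB]
4. ∠KVR = 60°  [R on ray VB]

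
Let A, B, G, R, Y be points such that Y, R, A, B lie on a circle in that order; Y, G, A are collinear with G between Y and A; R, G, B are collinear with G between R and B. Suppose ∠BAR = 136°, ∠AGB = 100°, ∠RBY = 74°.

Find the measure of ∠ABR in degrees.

∠ABR = 18°

1. ∠BYR = 44°  [cyclic YRAB, opposite ∠Y+∠A]
2. ∠RGY = 100°  [vertical angles at G]
3. ∠BRY = 62°  [△YRB]
4. ∠AYR = 18°  [△YGR]
5. ∠ABR = 18°  [same arc RA]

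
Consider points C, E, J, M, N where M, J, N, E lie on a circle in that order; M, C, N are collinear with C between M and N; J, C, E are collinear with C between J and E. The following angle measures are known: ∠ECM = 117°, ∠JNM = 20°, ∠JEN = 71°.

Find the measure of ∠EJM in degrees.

1. ∠JCN = 117°  [vertical angles at C]
2. ∠JMN = 71°  [same arc JN]
3. ∠JCM = 63°  [linear pair at C on MN]
4. ∠EJM = 46°  [△MCJ]

∠EJM = 46°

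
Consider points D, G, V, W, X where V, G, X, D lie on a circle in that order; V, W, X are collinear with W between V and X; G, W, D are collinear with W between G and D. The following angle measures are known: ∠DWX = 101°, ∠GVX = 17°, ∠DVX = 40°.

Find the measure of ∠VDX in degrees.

1. ∠GDX = 17°  [same arc GX]
2. ∠DXV = 62°  [△XWD]
3. ∠VDX = 78°  [△VXD]

∠VDX = 78°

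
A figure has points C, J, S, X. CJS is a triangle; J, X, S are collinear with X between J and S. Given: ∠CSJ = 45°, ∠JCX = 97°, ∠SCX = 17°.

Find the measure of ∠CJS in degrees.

∠CJS = 21°

1. ∠CSX = 45°  [X on ray SJ]
2. ∠CXS = 118°  [△CXS]
3. ∠CXJ = 62°  [linear pair at X on JS]
4. ∠CJX = 21°  [△CJX]
5. ∠CJS = 21°  [X on ray JS]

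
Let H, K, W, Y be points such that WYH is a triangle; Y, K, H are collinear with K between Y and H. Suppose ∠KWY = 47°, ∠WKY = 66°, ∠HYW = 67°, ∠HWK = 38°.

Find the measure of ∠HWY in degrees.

∠HWY = 85°

1. ∠HKW = 114°  [linear pair at K on YH]
2. ∠KHW = 28°  [△WKH]
3. ∠WHY = 28°  [K on ray HY]
4. ∠HWY = 85°  [△WYH]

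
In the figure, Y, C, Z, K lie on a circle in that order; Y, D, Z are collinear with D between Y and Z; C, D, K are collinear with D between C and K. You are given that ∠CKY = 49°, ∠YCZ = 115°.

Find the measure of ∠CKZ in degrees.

∠CKZ = 16°

1. ∠CZY = 49°  [same arc YC]
2. ∠CYZ = 16°  [△YCZ]
3. ∠CKZ = 16°  [same arc CZ]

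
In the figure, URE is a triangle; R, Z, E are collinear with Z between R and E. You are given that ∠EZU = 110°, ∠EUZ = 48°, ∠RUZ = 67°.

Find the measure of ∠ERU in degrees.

∠ERU = 43°

1. ∠RZU = 70°  [linear pair at Z on RE]
2. ∠URZ = 43°  [△URZ]
3. ∠ERU = 43°  [Z on ray RE]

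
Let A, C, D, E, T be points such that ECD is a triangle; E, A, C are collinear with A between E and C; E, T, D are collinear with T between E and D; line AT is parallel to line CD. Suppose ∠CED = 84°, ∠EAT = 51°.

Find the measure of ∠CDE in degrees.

1. ∠AET = 84°  [A on EC, T on ED]
2. ∠ATE = 45°  [△EAT]
3. ∠CDE = 45°  [AT∥CD, corresponding at T]

∠CDE = 45°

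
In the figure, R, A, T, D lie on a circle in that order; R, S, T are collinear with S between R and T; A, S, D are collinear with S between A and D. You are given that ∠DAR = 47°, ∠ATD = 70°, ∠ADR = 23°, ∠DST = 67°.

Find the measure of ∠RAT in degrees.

∠RAT = 91°

1. ∠ATR = 23°  [same arc RA]
2. ∠ASR = 67°  [vertical angles at S]
3. ∠ART = 66°  [△RSA]
4. ∠RAT = 91°  [△RAT]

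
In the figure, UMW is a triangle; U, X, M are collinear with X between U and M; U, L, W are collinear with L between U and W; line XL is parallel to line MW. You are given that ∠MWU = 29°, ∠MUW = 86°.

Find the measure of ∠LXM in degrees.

∠LXM = 115°

1. ∠UMW = 65°  [△UMW]
2. ∠LXU = 65°  [XL∥MW, corresponding at X]
3. ∠LXM = 115°  [linear pair at X on UM]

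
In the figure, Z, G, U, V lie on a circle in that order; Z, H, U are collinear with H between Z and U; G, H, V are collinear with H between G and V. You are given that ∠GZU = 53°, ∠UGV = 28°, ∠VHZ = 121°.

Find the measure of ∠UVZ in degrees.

∠UVZ = 84°

1. ∠GVU = 53°  [same arc GU]
2. ∠UZV = 28°  [same arc UV]
3. ∠UHV = 59°  [linear pair at H on ZU]
4. ∠VUZ = 68°  [△UHV]
5. ∠UVZ = 84°  [△ZUV]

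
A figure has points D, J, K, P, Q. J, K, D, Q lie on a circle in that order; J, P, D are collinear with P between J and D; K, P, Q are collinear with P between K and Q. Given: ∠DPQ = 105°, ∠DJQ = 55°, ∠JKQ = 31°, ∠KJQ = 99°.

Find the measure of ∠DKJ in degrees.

1. ∠JPK = 105°  [vertical angles at P]
2. ∠DKQ = 55°  [same arc DQ]
3. ∠DJK = 44°  [△JPK]
4. ∠DPK = 75°  [linear pair at P on JD]
5. ∠JDK = 50°  [△KPD]
6. ∠DKJ = 86°  [△JKD]

∠DKJ = 86°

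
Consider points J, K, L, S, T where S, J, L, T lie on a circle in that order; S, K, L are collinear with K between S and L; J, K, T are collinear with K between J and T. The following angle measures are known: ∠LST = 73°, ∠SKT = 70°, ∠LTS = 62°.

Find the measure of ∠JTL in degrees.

1. ∠SLT = 45°  [△SLT]
2. ∠LKT = 110°  [linear pair at K on SL]
3. ∠JTL = 25°  [△LKT]

∠JTL = 25°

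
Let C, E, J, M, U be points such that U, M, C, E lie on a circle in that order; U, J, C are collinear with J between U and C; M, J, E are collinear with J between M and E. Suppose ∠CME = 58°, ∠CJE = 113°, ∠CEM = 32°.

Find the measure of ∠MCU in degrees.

∠MCU = 55°

1. ∠CUE = 58°  [same arc CE]
2. ∠EJU = 67°  [linear pair at J on UC]
3. ∠MEU = 55°  [△UJE]
4. ∠MCU = 55°  [same arc UM]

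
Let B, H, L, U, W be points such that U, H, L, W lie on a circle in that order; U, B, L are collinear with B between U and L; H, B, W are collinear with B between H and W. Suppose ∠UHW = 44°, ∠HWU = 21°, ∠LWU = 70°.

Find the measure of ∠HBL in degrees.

∠HBL = 93°

1. ∠ULW = 44°  [same arc UW]
2. ∠HLU = 21°  [same arc UH]
3. ∠LUW = 66°  [△ULW]
4. ∠LHW = 66°  [same arc LW]
5. ∠HBL = 93°  [△HBL]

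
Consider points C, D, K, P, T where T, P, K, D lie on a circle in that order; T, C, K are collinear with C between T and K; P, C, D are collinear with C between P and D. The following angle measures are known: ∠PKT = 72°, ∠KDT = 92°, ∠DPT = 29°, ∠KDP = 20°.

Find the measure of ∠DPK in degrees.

∠DPK = 59°

1. ∠DKT = 29°  [same arc TD]
2. ∠DTK = 59°  [△TKD]
3. ∠DPK = 59°  [same arc KD]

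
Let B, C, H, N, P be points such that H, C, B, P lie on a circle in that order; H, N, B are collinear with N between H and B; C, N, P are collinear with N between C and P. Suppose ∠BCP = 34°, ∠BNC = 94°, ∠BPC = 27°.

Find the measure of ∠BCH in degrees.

1. ∠CBH = 52°  [△CNB]
2. ∠BHC = 27°  [same arc CB]
3. ∠BCH = 101°  [△HCB]

∠BCH = 101°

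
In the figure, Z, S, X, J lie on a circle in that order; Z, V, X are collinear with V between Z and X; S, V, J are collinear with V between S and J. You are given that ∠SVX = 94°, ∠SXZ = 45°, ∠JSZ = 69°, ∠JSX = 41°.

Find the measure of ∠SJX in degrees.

∠SJX = 25°

1. ∠JVZ = 94°  [vertical angles at V]
2. ∠JXZ = 69°  [same arc ZJ]
3. ∠JVX = 86°  [linear pair at V on ZX]
4. ∠SJX = 25°  [△XVJ]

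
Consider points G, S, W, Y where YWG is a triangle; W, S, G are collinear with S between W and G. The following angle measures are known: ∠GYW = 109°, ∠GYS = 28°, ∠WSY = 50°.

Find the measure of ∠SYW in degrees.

∠SYW = 81°

1. ∠GSY = 130°  [linear pair at S on WG]
2. ∠SGY = 22°  [△YSG]
3. ∠WGY = 22°  [S on ray GW]
4. ∠GWY = 49°  [△YWG]
5. ∠SWY = 49°  [S on ray WG]
6. ∠SYW = 81°  [△YWS]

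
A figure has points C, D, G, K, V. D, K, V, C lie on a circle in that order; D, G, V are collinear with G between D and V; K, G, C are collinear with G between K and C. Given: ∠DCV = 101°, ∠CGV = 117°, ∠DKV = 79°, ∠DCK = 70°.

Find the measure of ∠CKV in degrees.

∠CKV = 47°

1. ∠DGK = 117°  [vertical angles at G]
2. ∠DVK = 70°  [same arc DK]
3. ∠KGV = 63°  [linear pair at G on DV]
4. ∠CKV = 47°  [△KGV]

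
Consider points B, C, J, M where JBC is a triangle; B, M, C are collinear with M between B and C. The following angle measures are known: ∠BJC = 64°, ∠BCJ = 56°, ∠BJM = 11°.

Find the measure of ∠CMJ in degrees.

1. ∠CBJ = 60°  [△JBC]
2. ∠JBM = 60°  [M on ray BC]
3. ∠BMJ = 109°  [△JBM]
4. ∠CMJ = 71°  [linear pair at M on BC]

∠CMJ = 71°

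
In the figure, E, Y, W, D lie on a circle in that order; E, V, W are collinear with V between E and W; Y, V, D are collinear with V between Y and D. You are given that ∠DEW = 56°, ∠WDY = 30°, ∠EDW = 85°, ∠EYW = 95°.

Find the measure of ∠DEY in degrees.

1. ∠DYW = 56°  [same arc WD]
2. ∠DWY = 94°  [△YWD]
3. ∠DEY = 86°  [cyclic EYWD, opposite ∠E+∠W]

∠DEY = 86°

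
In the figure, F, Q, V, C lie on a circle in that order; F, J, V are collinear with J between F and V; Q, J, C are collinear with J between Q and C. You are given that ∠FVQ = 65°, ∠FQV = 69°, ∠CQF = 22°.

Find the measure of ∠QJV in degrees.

∠QJV = 68°

1. ∠QFV = 46°  [△FQV]
2. ∠FJQ = 112°  [△FJQ]
3. ∠QJV = 68°  [linear pair at J on FV]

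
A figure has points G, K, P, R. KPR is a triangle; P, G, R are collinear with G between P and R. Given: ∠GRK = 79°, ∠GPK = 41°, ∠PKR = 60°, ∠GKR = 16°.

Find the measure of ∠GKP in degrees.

∠GKP = 44°

1. ∠KGR = 85°  [△KGR]
2. ∠KGP = 95°  [linear pair at G on PR]
3. ∠GKP = 44°  [△KPG]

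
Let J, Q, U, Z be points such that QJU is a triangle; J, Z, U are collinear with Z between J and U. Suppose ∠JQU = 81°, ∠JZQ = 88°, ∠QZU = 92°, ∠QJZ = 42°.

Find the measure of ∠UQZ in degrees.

1. ∠QJU = 42°  [Z on ray JU]
2. ∠JUQ = 57°  [△QJU]
3. ∠QUZ = 57°  [Z on ray UJ]
4. ∠UQZ = 31°  [△QZU]

∠UQZ = 31°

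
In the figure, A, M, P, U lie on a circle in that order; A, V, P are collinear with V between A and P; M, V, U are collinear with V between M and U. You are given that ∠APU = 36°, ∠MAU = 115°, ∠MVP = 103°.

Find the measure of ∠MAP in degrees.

1. ∠AMU = 36°  [same arc AU]
2. ∠AVM = 77°  [linear pair at V on AP]
3. ∠MAP = 67°  [△AVM]

∠MAP = 67°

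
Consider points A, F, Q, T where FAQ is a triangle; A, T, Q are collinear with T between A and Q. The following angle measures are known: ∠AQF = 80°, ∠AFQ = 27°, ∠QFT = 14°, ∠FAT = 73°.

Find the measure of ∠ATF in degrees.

1. ∠FQT = 80°  [T on ray QA]
2. ∠FTQ = 86°  [△FTQ]
3. ∠ATF = 94°  [linear pair at T on AQ]

∠ATF = 94°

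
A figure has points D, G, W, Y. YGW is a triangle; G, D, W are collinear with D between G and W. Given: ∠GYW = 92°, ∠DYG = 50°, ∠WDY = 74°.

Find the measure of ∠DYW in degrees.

1. ∠GDY = 106°  [linear pair at D on GW]
2. ∠DGY = 24°  [△YGD]
3. ∠WGY = 24°  [D on ray GW]
4. ∠GWY = 64°  [△YGW]
5. ∠DWY = 64°  [D on ray WG]
6. ∠DYW = 42°  [△YDW]

∠DYW = 42°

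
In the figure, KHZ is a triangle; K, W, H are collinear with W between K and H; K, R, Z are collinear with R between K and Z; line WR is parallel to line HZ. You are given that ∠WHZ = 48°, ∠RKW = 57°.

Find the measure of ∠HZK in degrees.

∠HZK = 75°

1. ∠KHZ = 48°  [W on ray HK]
2. ∠HKZ = 57°  [W on KH, R on KZ]
3. ∠HZK = 75°  [△KHZ]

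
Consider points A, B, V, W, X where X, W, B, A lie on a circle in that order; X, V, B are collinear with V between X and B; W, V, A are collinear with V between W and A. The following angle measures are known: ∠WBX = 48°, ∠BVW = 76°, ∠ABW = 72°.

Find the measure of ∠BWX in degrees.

1. ∠WAX = 48°  [same arc XW]
2. ∠WVX = 104°  [linear pair at V on XB]
3. ∠AXW = 108°  [cyclic XWBA, opposite ∠X+∠B]
4. ∠AWX = 24°  [△XWA]
5. ∠BXW = 52°  [△XVW]
6. ∠BWX = 80°  [△XWB]

∠BWX = 80°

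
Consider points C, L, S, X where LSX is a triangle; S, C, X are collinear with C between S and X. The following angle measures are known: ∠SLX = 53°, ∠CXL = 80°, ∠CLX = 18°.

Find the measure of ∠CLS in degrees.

∠CLS = 35°

1. ∠LCX = 82°  [△LCX]
2. ∠LXS = 80°  [C on ray XS]
3. ∠LCS = 98°  [linear pair at C on SX]
4. ∠LSX = 47°  [△LSX]
5. ∠CSL = 47°  [C on ray SX]
6. ∠CLS = 35°  [△LSC]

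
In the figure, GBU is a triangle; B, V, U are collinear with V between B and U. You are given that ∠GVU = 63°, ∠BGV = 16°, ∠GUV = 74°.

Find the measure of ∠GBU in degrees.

1. ∠BVG = 117°  [linear pair at V on BU]
2. ∠GBV = 47°  [△GBV]
3. ∠GBU = 47°  [V on ray BU]

∠GBU = 47°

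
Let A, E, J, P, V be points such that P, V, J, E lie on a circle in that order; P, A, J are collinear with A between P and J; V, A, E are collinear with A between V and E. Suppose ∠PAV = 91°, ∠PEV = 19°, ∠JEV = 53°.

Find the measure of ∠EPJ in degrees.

∠EPJ = 72°

1. ∠EAJ = 91°  [vertical angles at A]
2. ∠EAP = 89°  [linear pair at A on PJ]
3. ∠EPJ = 72°  [△PAE]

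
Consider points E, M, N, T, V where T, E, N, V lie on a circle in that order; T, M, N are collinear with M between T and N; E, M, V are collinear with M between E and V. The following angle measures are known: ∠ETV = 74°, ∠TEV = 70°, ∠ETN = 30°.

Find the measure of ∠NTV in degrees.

1. ∠ENV = 106°  [cyclic TENV, opposite ∠T+∠N]
2. ∠EVN = 30°  [same arc EN]
3. ∠NEV = 44°  [△ENV]
4. ∠NTV = 44°  [same arc NV]

∠NTV = 44°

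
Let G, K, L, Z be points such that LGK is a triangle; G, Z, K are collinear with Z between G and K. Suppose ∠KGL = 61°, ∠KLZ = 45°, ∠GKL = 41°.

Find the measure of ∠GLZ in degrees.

∠GLZ = 33°

1. ∠LGZ = 61°  [Z on ray GK]
2. ∠LKZ = 41°  [Z on ray KG]
3. ∠KZL = 94°  [△LZK]
4. ∠GZL = 86°  [linear pair at Z on GK]
5. ∠GLZ = 33°  [△LGZ]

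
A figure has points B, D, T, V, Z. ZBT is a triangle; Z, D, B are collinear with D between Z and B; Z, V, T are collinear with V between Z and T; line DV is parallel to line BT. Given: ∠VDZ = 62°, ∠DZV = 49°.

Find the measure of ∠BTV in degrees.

1. ∠DVZ = 69°  [△ZDV]
2. ∠DVT = 111°  [linear pair at V on ZT]
3. ∠BTV = 69°  [DV∥BT, co-interior at T–V]

∠BTV = 69°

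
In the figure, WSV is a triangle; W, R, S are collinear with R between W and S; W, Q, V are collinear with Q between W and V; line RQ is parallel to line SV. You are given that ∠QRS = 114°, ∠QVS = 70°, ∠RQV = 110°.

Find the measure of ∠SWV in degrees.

1. ∠QRW = 66°  [linear pair at R on WS]
2. ∠SVW = 70°  [Q on ray VW]
3. ∠VSW = 66°  [RQ∥SV, corresponding at R]
4. ∠SWV = 44°  [△WSV]

∠SWV = 44°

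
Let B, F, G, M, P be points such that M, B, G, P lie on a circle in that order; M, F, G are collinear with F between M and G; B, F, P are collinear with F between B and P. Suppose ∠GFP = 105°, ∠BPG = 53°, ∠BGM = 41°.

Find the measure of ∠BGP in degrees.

1. ∠BFM = 105°  [vertical angles at F]
2. ∠BMG = 53°  [same arc BG]
3. ∠BPM = 41°  [same arc MB]
4. ∠MBP = 22°  [△MFB]
5. ∠BMP = 117°  [△MBP]
6. ∠BGP = 63°  [cyclic MBGP, opposite ∠M+∠G]

∠BGP = 63°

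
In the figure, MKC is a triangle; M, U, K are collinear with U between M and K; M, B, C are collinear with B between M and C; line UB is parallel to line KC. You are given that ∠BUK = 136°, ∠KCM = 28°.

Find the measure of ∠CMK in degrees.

∠CMK = 108°

1. ∠BUM = 44°  [linear pair at U on MK]
2. ∠MBU = 28°  [UB∥KC, corresponding at B]
3. ∠BMU = 108°  [△MUB]
4. ∠CMK = 108°  [U on MK, B on MC]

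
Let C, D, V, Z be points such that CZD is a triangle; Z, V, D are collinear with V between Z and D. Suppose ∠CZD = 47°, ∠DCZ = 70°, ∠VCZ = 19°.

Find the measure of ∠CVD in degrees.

1. ∠CZV = 47°  [V on ray ZD]
2. ∠CVZ = 114°  [△CZV]
3. ∠CVD = 66°  [linear pair at V on ZD]

∠CVD = 66°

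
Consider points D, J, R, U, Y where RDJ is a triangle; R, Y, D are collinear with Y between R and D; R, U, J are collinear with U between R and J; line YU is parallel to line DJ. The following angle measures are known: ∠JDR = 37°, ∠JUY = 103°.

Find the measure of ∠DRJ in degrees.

1. ∠RYU = 37°  [YU∥DJ, corresponding at Y]
2. ∠RUY = 77°  [linear pair at U on RJ]
3. ∠URY = 66°  [△RYU]
4. ∠DRJ = 66°  [Y on RD, U on RJ]

∠DRJ = 66°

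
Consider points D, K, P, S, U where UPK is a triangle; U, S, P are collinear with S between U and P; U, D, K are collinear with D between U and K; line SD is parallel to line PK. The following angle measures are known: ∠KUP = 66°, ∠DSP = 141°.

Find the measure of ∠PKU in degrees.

1. ∠DUS = 66°  [S on UP, D on UK]
2. ∠DSU = 39°  [linear pair at S on UP]
3. ∠SDU = 75°  [△USD]
4. ∠PKU = 75°  [SD∥PK, corresponding at D]

∠PKU = 75°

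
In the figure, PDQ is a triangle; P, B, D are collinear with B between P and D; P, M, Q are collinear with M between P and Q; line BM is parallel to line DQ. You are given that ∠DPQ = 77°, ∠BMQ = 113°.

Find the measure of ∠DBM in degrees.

1. ∠BPM = 77°  [B on PD, M on PQ]
2. ∠BMP = 67°  [linear pair at M on PQ]
3. ∠MBP = 36°  [△PBM]
4. ∠DBM = 144°  [linear pair at B on PD]

∠DBM = 144°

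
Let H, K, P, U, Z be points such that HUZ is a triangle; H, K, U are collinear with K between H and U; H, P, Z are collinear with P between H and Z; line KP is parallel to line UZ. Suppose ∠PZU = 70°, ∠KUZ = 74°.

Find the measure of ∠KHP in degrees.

∠KHP = 36°

1. ∠HZU = 70°  [P on ray ZH]
2. ∠HUZ = 74°  [K on ray UH]
3. ∠UHZ = 36°  [△HUZ]
4. ∠KHP = 36°  [K on HU, P on HZ]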